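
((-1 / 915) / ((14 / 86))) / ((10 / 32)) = -0.02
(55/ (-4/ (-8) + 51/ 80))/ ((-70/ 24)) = -10560/ 637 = -16.58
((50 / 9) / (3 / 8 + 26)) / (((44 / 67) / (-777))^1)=-1735300 / 6963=-249.22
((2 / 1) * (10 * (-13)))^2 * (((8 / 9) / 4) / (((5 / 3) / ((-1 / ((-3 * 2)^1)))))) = 13520 / 9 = 1502.22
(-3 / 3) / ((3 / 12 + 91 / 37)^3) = -3241792 / 64481201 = -0.05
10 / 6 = 5 / 3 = 1.67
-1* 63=-63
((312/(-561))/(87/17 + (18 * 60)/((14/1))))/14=-4/8283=-0.00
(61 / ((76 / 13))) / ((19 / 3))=2379 / 1444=1.65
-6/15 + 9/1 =43/5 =8.60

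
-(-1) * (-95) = -95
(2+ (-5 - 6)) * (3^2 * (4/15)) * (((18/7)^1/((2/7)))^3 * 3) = -236196/5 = -47239.20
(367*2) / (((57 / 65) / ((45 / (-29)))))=-715650 / 551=-1298.82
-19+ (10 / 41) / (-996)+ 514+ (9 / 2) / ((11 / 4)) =111543479 / 224598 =496.64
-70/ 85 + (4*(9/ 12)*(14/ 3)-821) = -13733/ 17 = -807.82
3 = 3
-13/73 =-0.18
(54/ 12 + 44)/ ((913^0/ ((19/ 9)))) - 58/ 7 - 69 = 3163/ 126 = 25.10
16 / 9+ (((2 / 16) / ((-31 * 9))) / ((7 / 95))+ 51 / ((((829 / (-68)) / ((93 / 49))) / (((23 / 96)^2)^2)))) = 5185897038335 / 2970945847296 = 1.75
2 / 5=0.40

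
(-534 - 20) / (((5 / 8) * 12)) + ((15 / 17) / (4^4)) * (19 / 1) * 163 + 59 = -4.19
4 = 4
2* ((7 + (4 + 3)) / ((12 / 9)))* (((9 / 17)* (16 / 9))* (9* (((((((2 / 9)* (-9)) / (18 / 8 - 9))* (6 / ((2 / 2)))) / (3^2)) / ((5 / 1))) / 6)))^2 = 114688 / 1755675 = 0.07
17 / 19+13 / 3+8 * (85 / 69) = 19774 / 1311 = 15.08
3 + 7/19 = 64/19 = 3.37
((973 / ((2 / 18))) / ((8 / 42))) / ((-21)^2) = 417 / 4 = 104.25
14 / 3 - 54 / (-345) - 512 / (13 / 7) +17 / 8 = -9642539 / 35880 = -268.74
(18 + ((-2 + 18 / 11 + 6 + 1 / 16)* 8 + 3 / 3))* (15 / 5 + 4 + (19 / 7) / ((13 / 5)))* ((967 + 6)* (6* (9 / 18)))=216875862 / 143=1516614.42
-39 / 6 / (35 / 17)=-221 / 70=-3.16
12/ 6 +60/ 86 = 116/ 43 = 2.70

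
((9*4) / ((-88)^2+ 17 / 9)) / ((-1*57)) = -108 / 1324547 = -0.00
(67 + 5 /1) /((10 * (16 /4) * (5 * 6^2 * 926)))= 0.00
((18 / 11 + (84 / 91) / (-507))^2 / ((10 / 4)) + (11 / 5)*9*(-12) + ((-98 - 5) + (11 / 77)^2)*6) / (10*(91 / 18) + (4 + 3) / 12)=-4401288244760256 / 263430075914005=-16.71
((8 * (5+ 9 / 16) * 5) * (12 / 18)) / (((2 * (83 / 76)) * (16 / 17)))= 143735 / 1992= 72.16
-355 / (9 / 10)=-3550 / 9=-394.44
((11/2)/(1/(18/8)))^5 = 9509900499/32768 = 290219.13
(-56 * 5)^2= 78400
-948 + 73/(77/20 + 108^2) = -221220976/233357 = -947.99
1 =1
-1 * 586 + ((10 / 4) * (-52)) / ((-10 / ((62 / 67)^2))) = -574.87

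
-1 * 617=-617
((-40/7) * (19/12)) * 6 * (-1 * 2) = 760/7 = 108.57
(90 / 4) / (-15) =-3 / 2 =-1.50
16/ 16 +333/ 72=45/ 8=5.62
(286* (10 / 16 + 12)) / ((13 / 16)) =4444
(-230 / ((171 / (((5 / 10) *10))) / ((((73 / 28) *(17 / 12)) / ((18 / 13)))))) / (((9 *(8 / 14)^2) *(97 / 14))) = -454547275 / 515922048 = -0.88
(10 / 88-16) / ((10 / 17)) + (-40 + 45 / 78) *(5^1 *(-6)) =6610521 / 5720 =1155.69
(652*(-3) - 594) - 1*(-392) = -2158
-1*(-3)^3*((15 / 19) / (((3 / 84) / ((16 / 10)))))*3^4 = 1469664 / 19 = 77350.74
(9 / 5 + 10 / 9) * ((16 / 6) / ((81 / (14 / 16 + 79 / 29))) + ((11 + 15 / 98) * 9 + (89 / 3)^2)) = 88714926973 / 31077270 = 2854.66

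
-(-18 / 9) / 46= 1 / 23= 0.04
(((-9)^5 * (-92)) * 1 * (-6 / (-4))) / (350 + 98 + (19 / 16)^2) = 2086083072 / 115049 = 18132.13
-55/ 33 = -5/ 3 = -1.67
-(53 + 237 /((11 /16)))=-4375 /11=-397.73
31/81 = 0.38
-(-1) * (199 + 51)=250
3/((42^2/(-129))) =-0.22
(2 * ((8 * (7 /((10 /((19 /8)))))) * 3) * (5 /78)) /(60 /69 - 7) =-3059 /3666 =-0.83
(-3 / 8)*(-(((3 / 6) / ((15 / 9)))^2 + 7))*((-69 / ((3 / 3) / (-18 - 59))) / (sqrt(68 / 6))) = 11300751*sqrt(102) / 27200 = 4196.03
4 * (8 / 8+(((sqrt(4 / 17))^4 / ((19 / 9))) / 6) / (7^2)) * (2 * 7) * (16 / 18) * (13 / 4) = 55969264 / 345933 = 161.79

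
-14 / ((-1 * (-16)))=-0.88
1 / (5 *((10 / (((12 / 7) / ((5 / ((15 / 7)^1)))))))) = 18 / 1225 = 0.01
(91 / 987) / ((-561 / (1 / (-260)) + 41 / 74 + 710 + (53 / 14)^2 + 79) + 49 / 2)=94276 / 149993568393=0.00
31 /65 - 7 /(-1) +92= 6466 /65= 99.48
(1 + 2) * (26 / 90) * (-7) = -91 / 15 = -6.07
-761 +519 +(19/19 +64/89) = -21385/89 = -240.28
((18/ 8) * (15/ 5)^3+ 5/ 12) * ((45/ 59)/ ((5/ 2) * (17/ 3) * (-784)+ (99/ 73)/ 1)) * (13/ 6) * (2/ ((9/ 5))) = -8707075/ 860950302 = -0.01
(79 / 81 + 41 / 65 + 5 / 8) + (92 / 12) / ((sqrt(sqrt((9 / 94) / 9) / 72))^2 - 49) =889023215657 / 428524373160 - 24* sqrt(94) / 50869465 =2.07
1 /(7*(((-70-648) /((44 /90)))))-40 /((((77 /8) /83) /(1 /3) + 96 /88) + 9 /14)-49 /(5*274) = -21162302471419 /1099265133330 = -19.25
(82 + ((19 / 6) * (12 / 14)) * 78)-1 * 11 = 1979 / 7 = 282.71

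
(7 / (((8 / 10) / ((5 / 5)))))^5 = 52521875 / 1024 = 51290.89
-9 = -9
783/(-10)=-783/10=-78.30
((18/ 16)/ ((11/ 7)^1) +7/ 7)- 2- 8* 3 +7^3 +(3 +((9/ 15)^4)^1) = 17701503/ 55000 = 321.85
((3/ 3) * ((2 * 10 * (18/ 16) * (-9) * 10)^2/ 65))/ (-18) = -3504.81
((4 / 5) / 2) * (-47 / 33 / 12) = -47 / 990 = -0.05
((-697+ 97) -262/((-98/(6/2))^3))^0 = 1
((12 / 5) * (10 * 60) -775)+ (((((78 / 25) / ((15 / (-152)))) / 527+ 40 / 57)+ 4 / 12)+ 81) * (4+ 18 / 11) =1501641847 / 1332375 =1127.04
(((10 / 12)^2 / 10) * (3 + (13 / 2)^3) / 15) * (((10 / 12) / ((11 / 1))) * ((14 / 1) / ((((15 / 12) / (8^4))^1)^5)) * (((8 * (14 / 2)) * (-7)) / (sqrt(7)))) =-16060325686381894342541312 * sqrt(7) / 556875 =-76303708625578842151.60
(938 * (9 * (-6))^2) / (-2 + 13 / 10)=-3907440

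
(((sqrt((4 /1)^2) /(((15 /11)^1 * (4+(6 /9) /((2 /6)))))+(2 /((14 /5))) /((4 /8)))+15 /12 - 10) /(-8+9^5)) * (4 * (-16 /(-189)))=-137744 /3515005935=-0.00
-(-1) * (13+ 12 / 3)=17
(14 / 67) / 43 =14 / 2881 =0.00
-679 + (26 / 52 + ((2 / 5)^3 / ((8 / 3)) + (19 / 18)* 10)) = -667.92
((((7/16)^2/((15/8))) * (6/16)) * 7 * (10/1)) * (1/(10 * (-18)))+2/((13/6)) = 272021/299520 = 0.91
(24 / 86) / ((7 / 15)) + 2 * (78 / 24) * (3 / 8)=14619 / 4816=3.04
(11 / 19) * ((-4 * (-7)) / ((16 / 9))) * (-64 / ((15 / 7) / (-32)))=827904 / 95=8714.78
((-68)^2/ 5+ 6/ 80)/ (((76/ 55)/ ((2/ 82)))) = 406945/ 24928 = 16.32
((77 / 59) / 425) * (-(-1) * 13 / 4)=1001 / 100300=0.01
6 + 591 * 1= 597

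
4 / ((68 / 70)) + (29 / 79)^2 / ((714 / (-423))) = 4.04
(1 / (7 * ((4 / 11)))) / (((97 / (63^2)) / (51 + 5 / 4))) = 1303533 / 1552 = 839.91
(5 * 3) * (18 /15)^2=108 /5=21.60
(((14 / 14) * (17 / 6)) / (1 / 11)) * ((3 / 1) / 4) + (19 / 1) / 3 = 713 / 24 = 29.71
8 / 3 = 2.67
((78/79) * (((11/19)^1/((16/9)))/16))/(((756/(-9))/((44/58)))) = -14157/78003968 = -0.00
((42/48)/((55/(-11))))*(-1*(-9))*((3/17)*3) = -567/680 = -0.83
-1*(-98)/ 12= 49/ 6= 8.17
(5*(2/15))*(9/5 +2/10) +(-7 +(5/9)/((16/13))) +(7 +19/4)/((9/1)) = -563/144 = -3.91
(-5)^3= -125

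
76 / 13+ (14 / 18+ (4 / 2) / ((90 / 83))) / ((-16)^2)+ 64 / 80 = 498431 / 74880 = 6.66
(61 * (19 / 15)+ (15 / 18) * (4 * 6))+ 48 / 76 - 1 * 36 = 17641 / 285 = 61.90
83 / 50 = 1.66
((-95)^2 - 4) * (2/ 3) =6014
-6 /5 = -1.20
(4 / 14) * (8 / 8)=2 / 7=0.29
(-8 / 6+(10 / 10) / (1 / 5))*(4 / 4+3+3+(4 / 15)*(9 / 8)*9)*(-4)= -2134 / 15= -142.27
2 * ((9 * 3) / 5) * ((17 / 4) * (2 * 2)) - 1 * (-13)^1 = 983 / 5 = 196.60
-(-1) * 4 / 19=4 / 19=0.21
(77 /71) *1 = 77 /71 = 1.08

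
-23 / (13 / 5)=-8.85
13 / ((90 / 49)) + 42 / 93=21007 / 2790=7.53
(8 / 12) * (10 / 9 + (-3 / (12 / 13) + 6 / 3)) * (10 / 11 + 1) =-0.18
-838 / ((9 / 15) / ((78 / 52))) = -2095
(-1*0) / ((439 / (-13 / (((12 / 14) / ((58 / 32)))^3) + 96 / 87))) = 0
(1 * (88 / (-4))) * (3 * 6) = -396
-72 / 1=-72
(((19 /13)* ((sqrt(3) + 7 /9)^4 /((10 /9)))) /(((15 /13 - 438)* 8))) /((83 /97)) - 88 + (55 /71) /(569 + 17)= -12582112700351857 /142966226403180 - 941773* sqrt(3) /190899585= -88.02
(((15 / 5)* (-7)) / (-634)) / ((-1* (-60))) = 7 / 12680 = 0.00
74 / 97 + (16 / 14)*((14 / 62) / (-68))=0.76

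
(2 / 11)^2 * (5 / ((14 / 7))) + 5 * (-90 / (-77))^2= 40990 / 5929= 6.91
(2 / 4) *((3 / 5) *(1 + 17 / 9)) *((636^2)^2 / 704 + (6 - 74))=33234696248 / 165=201422401.50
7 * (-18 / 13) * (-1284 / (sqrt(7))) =23112 * sqrt(7) / 13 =4703.74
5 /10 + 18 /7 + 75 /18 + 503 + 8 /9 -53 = 28862 /63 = 458.13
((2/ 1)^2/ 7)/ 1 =4/ 7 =0.57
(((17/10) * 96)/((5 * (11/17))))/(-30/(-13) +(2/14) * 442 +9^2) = 1262352/3664925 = 0.34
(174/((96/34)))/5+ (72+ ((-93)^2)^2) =74805285.32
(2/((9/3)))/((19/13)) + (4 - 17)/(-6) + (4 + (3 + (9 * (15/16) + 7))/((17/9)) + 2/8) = 16.63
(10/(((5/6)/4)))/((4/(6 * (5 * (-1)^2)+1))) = 372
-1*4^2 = -16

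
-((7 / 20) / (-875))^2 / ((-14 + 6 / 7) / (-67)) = -469 / 575000000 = -0.00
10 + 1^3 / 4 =10.25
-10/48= -5/24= -0.21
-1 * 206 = -206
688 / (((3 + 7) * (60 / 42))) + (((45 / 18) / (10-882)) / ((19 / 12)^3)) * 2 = 900120724 / 18690775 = 48.16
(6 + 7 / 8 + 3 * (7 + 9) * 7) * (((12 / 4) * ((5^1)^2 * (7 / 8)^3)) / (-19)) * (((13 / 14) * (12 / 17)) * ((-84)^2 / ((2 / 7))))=-1213624646325 / 82688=-14677155.65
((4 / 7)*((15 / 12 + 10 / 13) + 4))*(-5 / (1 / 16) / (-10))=2504 / 91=27.52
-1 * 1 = -1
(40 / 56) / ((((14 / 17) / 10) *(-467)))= -425 / 22883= -0.02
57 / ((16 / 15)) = 855 / 16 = 53.44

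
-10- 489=-499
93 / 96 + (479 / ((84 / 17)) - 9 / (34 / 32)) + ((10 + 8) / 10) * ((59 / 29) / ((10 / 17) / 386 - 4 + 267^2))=5775169911484469 / 64571271727200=89.44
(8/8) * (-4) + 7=3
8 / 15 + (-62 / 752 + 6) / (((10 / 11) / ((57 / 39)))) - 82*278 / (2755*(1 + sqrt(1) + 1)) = 588925237 / 80798640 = 7.29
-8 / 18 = -4 / 9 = -0.44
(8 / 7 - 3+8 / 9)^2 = 3721 / 3969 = 0.94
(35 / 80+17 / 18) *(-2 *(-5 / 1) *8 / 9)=12.28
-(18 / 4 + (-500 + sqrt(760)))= 991 / 2- 2 * sqrt(190)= 467.93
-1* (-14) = 14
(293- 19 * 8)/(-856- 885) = -141/1741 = -0.08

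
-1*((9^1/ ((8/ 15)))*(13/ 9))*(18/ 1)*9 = -15795/ 4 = -3948.75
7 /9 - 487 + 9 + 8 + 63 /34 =-467.37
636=636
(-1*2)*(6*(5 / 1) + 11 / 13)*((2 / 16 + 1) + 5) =-19649 / 52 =-377.87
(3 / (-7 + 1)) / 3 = -1 / 6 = -0.17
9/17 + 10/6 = 112/51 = 2.20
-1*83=-83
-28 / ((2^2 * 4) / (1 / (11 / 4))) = -0.64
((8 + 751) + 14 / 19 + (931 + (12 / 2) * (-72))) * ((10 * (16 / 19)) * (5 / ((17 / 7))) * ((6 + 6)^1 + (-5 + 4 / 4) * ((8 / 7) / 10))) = 1545930240 / 6137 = 251903.25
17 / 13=1.31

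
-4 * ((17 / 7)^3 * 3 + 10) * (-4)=290704 / 343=847.53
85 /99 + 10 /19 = 2605 /1881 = 1.38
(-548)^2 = 300304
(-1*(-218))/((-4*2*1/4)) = -109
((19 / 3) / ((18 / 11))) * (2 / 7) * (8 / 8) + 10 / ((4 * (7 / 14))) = 1154 / 189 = 6.11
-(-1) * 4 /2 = 2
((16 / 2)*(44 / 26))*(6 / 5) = 1056 / 65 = 16.25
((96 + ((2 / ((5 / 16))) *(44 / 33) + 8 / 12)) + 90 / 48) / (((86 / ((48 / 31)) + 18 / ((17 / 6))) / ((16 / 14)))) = 1747464 / 883855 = 1.98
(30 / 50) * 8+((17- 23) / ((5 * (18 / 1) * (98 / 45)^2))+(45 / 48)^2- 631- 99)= -2226084731 / 3073280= -724.34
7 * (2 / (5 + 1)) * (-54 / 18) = -7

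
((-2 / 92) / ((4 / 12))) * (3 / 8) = -9 / 368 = -0.02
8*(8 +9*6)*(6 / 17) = 2976 / 17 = 175.06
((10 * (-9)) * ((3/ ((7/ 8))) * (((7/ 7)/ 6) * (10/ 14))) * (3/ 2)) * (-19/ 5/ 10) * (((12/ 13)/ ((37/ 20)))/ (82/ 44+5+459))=5417280/ 241558681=0.02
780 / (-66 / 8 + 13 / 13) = -3120 / 29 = -107.59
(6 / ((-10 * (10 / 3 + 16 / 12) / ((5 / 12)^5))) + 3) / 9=1160591 / 3483648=0.33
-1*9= -9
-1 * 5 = -5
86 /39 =2.21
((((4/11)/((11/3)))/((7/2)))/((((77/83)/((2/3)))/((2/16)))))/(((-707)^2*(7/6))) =996/228197563517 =0.00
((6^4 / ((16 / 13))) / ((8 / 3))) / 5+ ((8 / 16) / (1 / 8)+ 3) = 3439 / 40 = 85.98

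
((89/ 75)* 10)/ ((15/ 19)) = 3382/ 225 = 15.03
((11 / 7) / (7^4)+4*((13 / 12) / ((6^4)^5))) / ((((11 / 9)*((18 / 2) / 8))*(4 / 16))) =120653228522296699 / 63369337867830263808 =0.00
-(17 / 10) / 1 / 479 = -17 / 4790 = -0.00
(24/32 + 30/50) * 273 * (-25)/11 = -36855/44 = -837.61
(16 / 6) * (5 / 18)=20 / 27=0.74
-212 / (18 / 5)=-530 / 9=-58.89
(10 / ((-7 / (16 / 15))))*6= -64 / 7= -9.14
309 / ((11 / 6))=1854 / 11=168.55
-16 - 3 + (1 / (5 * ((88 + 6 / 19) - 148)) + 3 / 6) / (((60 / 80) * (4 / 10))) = -29503 / 1701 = -17.34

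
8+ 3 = 11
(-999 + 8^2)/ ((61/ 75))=-70125/ 61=-1149.59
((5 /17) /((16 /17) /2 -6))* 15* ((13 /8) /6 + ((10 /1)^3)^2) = -1200000325 /1504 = -797872.56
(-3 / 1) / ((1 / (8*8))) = -192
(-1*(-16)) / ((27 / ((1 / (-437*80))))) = -1 / 58995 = -0.00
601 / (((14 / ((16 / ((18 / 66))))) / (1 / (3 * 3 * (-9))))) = -52888 / 1701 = -31.09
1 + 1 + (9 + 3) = 14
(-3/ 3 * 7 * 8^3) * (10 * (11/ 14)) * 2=-56320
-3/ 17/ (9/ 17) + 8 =23/ 3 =7.67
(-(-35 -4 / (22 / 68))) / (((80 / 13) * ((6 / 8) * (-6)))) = -6773 / 3960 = -1.71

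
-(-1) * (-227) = -227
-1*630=-630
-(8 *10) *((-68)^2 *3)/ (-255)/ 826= 2176/ 413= 5.27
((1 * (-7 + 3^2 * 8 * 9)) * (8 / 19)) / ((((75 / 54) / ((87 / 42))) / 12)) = 16060896 / 3325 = 4830.34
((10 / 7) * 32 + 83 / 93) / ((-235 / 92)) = -2791372 / 152985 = -18.25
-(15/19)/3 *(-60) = 300/19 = 15.79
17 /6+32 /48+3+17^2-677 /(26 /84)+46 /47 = -2310499 /1222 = -1890.75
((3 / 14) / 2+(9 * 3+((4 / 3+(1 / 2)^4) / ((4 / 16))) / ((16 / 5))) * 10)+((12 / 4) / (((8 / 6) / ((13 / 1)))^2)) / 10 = 132751 / 420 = 316.07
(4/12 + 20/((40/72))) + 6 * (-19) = -233/3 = -77.67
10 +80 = 90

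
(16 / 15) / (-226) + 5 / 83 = 7811 / 140685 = 0.06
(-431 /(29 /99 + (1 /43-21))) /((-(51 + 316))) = -1834767 /32314717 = -0.06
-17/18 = -0.94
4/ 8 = 1/ 2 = 0.50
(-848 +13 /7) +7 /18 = -106565 /126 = -845.75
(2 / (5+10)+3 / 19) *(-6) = -166 / 95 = -1.75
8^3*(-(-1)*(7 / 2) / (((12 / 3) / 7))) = 3136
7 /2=3.50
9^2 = 81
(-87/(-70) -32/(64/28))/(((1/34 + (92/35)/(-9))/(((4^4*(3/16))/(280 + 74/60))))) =8.29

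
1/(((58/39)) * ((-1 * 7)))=-39/406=-0.10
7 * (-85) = -595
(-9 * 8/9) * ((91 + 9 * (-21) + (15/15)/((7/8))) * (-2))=-1549.71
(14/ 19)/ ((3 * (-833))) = -0.00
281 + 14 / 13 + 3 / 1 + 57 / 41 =152687 / 533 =286.47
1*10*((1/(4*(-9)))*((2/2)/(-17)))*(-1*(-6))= 5/51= 0.10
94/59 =1.59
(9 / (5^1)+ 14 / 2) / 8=11 / 10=1.10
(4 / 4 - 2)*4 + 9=5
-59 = -59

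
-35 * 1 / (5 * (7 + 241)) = -7 / 248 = -0.03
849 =849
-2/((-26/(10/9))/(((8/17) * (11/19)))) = 880/37791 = 0.02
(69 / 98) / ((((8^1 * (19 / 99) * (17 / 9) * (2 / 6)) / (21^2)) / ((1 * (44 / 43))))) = 18259263 / 55556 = 328.66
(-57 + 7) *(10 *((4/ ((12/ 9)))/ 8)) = -375/ 2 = -187.50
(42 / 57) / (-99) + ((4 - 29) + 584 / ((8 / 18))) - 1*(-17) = 2456572 / 1881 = 1305.99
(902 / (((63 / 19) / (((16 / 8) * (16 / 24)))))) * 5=342760 / 189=1813.54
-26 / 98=-13 / 49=-0.27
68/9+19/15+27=1612/45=35.82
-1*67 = -67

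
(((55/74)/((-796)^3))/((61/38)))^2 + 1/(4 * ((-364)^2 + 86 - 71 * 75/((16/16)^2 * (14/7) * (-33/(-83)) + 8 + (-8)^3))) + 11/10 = 13156059115133046327950070586995973/11960033240717518121415402359214080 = 1.10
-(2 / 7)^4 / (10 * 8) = -1 / 12005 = -0.00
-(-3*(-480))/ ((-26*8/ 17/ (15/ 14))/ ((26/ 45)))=510/ 7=72.86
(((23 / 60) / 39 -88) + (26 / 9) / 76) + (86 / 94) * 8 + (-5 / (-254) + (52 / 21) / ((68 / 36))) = -834801229091 / 10526809020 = -79.30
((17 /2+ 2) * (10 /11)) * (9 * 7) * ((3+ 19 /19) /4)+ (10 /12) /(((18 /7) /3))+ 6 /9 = 603.00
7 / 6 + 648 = 3895 / 6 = 649.17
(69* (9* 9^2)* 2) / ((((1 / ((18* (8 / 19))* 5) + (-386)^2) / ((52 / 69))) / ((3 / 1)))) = 163762560 / 107277139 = 1.53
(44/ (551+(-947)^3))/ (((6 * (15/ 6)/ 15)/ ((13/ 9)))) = -1/ 13362759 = -0.00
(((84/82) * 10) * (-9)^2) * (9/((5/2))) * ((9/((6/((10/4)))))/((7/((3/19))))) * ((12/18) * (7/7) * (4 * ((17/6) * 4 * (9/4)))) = 13384440/779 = 17181.57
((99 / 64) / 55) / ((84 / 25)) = 15 / 1792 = 0.01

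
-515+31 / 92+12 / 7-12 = -338067 / 644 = -524.95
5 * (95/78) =475/78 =6.09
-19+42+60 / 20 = 26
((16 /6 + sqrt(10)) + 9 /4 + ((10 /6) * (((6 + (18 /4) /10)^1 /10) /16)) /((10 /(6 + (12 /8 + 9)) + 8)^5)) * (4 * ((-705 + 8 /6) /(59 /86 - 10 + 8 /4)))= 726184 * sqrt(10) /1887 + 1583144327388338692661 /836709773804421120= 3109.06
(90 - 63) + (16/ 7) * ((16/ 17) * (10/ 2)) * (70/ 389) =28.94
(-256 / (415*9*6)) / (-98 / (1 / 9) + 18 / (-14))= 896 / 69280515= 0.00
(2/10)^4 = 1/625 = 0.00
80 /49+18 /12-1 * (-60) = 6187 /98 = 63.13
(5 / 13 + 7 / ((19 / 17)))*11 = 18062 / 247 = 73.13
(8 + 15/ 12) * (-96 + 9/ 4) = -13875/ 16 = -867.19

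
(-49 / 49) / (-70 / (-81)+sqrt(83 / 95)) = 538650 / 79063 -6561 * sqrt(7885) / 79063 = -0.56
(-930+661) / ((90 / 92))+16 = -11654 / 45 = -258.98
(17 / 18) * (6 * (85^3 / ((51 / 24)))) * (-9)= -14739000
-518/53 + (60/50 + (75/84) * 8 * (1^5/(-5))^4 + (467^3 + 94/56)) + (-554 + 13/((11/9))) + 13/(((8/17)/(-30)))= 101846184.00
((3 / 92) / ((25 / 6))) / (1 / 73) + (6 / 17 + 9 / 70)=1.05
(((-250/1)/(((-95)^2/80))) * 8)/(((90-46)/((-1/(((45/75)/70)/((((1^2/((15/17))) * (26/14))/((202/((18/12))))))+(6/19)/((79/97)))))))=34918000/81129411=0.43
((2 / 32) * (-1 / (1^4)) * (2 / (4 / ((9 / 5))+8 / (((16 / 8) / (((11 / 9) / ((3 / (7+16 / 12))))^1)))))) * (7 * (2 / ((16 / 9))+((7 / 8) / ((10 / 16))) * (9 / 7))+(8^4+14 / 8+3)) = -13352769 / 409600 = -32.60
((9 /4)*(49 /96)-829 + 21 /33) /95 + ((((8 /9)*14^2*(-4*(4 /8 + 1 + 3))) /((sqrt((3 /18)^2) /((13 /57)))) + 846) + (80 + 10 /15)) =-1353681677 /401280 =-3373.41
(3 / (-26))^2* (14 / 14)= 9 / 676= 0.01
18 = 18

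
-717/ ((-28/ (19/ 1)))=486.54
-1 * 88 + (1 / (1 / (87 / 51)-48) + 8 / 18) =-1083761 / 12375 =-87.58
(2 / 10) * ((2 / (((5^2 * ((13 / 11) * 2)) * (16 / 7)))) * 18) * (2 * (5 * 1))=693 / 1300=0.53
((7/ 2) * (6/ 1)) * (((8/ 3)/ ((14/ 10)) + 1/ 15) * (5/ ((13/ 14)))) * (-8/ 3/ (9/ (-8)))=20608/ 39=528.41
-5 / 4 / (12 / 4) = -5 / 12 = -0.42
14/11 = 1.27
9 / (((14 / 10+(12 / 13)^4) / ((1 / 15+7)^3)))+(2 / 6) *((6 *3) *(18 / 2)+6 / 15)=1548.02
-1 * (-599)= 599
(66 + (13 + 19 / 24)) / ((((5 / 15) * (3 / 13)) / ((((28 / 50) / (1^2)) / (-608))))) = -34853 / 36480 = -0.96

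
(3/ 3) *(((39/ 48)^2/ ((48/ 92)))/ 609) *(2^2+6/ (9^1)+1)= 66079/ 5612544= 0.01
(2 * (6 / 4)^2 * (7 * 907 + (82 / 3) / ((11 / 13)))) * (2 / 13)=631749 / 143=4417.83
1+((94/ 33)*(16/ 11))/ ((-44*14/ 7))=3805/ 3993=0.95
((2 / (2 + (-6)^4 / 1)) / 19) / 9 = 1 / 110979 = 0.00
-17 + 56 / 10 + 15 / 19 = -1008 / 95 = -10.61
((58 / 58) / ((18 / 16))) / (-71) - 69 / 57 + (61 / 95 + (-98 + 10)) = -5377306 / 60705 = -88.58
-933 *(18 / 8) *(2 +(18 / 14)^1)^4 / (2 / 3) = -7049474631 / 19208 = -367007.22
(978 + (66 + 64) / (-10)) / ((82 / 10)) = 4825 / 41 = 117.68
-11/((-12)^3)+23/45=4471/8640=0.52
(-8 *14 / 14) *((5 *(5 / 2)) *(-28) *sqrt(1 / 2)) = 1400 *sqrt(2) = 1979.90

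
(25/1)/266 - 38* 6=-60623/266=-227.91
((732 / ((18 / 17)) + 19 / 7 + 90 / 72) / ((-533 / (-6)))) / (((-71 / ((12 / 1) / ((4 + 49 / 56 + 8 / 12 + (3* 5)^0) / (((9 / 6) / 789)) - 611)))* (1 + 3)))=-1051290 / 8995773059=-0.00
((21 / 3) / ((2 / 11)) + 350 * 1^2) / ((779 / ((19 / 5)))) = 777 / 410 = 1.90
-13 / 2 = -6.50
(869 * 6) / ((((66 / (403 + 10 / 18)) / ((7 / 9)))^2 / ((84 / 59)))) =714896032256 / 4258089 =167891.28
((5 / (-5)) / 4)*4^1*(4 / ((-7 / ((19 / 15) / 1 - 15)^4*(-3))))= -7203256384 / 1063125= -6775.55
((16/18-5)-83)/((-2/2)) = 784/9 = 87.11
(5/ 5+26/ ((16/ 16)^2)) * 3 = 81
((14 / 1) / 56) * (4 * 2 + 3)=11 / 4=2.75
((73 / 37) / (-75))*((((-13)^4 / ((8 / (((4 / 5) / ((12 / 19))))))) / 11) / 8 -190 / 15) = -29849627 / 29304000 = -1.02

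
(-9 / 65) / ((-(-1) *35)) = -9 / 2275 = -0.00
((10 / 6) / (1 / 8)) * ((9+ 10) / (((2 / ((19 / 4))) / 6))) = 3610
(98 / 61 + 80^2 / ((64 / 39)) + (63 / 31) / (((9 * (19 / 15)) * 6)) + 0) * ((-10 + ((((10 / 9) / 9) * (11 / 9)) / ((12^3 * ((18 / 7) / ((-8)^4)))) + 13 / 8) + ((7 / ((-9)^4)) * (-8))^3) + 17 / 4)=-280547671441863641771 / 18039841451068176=-15551.56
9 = 9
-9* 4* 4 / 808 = -18 / 101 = -0.18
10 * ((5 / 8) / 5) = 5 / 4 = 1.25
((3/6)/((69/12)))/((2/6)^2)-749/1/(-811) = 31825/18653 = 1.71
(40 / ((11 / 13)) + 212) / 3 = 2852 / 33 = 86.42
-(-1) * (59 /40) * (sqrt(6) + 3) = 59 * sqrt(6) /40 + 177 /40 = 8.04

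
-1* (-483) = 483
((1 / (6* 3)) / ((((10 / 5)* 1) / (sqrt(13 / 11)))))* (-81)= -9* sqrt(143) / 44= -2.45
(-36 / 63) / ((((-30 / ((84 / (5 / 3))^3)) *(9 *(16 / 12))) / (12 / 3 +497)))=63631008 / 625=101809.61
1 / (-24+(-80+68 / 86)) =-43 / 4438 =-0.01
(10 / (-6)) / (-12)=5 / 36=0.14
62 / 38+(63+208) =5180 / 19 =272.63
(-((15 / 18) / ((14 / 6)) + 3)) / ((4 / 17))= -799 / 56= -14.27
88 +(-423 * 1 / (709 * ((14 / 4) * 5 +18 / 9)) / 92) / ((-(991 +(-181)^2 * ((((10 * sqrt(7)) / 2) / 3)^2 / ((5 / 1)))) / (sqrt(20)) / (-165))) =88-209385 * sqrt(5) / 244967048014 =88.00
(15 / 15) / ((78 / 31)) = 31 / 78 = 0.40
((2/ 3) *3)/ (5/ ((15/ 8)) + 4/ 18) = 9/ 13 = 0.69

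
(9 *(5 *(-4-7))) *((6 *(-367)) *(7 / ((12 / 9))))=11444895 / 2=5722447.50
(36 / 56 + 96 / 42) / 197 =41 / 2758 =0.01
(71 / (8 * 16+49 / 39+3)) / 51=923 / 87686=0.01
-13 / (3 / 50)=-650 / 3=-216.67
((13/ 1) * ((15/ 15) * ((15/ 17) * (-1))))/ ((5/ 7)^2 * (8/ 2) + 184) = -9555/ 154972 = -0.06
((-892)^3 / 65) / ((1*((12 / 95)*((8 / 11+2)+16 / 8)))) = -9270878012 / 507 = -18285755.45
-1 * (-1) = 1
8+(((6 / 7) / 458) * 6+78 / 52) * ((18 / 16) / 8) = 1685077 / 205184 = 8.21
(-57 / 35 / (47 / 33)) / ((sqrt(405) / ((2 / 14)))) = -209 * sqrt(5) / 57575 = -0.01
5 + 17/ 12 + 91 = 1169/ 12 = 97.42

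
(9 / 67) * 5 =45 / 67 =0.67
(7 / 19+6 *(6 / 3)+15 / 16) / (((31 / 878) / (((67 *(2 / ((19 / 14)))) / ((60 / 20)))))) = 832829095 / 67146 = 12403.26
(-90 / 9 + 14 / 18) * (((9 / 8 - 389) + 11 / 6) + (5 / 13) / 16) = 19992625 / 5616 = 3559.94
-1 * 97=-97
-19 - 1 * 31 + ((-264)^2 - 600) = 69046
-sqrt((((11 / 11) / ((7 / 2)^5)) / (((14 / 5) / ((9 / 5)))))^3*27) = -5184*sqrt(3) / 40353607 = -0.00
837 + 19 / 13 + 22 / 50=838.90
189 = 189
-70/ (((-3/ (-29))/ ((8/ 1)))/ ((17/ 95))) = -55216/ 57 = -968.70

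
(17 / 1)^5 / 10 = 1419857 / 10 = 141985.70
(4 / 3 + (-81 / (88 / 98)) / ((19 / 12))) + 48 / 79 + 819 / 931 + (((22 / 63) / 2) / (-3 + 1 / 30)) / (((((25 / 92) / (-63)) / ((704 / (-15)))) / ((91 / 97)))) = -654.94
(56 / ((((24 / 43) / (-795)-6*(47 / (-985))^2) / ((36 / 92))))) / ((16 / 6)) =-417905984475 / 730439198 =-572.13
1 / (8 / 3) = 3 / 8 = 0.38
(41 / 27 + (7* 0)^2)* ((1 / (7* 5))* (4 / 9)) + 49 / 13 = 418877 / 110565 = 3.79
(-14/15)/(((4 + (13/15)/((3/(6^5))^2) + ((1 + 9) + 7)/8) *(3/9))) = -112/232906997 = -0.00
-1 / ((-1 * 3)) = 1 / 3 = 0.33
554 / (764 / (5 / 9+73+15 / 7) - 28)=-1321013 / 42700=-30.94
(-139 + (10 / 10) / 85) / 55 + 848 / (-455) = -169814 / 38675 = -4.39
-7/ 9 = -0.78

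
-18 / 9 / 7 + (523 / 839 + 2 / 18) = 23720 / 52857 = 0.45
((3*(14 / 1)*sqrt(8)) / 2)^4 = 12446784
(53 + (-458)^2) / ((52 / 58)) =6084693 / 26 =234026.65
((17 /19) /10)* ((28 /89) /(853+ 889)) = 119 /7364305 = 0.00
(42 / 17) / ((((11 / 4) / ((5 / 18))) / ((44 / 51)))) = 560 / 2601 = 0.22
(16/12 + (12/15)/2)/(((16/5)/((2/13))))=0.08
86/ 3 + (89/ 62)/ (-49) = 261001/ 9114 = 28.64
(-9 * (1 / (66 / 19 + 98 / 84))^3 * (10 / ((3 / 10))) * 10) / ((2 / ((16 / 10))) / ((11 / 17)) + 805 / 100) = -27161640000 / 9030189229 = -3.01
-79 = -79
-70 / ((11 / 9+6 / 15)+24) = -3150 / 1153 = -2.73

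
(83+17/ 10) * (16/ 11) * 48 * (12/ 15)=118272/ 25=4730.88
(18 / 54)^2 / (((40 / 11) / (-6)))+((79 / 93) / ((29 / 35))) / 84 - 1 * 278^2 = -3126531143 / 40455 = -77284.17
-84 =-84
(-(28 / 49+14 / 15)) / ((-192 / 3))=79 / 3360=0.02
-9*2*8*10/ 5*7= -2016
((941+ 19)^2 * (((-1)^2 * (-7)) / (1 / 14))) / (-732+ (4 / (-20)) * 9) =150528000 / 1223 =123080.95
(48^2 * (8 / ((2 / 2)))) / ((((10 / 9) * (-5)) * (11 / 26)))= -2156544 / 275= -7841.98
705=705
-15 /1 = -15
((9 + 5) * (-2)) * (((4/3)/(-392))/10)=1/105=0.01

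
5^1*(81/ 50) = 81/ 10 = 8.10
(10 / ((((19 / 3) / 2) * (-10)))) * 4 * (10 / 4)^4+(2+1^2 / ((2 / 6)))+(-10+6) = -1837 / 38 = -48.34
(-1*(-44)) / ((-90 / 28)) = -616 / 45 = -13.69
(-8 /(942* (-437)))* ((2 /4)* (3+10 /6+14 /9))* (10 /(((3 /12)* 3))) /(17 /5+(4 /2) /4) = 44800 /216735831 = 0.00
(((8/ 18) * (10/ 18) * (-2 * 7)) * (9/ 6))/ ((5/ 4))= -112/ 27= -4.15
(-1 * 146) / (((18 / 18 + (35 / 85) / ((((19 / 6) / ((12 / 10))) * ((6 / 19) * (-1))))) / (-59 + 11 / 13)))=9381960 / 559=16783.47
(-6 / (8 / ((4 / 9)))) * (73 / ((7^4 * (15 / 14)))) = -0.01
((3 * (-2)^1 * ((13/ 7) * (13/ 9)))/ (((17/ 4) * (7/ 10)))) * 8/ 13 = -8320/ 2499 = -3.33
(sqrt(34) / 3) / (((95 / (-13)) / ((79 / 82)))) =-1027 * sqrt(34) / 23370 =-0.26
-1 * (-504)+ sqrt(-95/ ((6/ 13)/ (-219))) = sqrt(180310)/ 2+ 504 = 716.31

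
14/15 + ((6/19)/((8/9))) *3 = 2279/1140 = 2.00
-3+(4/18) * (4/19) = -505/171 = -2.95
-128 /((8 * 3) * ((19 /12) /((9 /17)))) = -1.78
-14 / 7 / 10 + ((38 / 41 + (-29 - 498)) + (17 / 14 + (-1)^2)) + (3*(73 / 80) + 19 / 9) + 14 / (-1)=-110182571 / 206640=-533.21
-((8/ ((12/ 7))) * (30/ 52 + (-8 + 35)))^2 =-2798929/ 169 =-16561.71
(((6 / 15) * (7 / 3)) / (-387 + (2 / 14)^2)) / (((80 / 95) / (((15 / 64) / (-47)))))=343 / 24015872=0.00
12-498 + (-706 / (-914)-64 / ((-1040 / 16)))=-14384437 / 29705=-484.24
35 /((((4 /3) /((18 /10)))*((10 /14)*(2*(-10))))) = -1323 /400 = -3.31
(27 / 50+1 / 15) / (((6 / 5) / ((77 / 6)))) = 7007 / 1080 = 6.49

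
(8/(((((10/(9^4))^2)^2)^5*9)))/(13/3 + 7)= 7282483350946404208076885500996745047522350034970917293604274649554310785067/425000000000000000000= 17135254943403304019004440000000000000000000000000000000.00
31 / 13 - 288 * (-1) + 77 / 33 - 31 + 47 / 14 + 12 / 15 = 265.88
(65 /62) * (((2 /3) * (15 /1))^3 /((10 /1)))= 3250 /31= 104.84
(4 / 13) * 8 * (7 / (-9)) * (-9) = 17.23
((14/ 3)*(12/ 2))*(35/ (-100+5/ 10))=-1960/ 199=-9.85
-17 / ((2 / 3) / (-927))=47277 / 2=23638.50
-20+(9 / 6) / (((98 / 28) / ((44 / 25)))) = -3368 / 175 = -19.25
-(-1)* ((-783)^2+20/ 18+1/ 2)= 11035631/ 18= 613090.61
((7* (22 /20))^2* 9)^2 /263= 2847396321 /2630000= 1082.66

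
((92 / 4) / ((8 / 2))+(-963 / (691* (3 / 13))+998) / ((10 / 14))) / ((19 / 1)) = 3854385 / 52516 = 73.39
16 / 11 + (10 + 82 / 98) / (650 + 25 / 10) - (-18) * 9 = 12776088 / 78155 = 163.47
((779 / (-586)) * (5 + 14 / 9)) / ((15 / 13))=-597493 / 79110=-7.55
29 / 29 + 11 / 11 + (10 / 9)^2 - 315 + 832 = 42139 / 81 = 520.23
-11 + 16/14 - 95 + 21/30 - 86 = -13311/70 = -190.16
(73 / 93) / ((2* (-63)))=-73 / 11718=-0.01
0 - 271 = -271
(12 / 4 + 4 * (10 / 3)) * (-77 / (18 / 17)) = -64141 / 54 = -1187.80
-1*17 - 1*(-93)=76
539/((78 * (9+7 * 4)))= 539/2886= 0.19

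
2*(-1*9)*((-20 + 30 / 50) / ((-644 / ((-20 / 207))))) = 194 / 3703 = 0.05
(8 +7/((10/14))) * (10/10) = 89/5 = 17.80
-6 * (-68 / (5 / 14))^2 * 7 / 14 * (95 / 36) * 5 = -4304944 / 3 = -1434981.33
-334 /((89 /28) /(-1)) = 9352 /89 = 105.08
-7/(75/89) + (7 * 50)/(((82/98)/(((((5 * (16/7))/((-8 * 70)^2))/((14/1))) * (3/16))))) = -45771931/5510400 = -8.31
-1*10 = -10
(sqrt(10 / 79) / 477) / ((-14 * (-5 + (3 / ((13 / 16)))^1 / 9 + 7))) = -13 * sqrt(790) / 16530276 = -0.00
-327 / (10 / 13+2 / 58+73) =-4.43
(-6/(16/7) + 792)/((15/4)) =421/2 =210.50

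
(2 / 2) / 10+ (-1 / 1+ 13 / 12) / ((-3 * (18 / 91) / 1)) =-131 / 3240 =-0.04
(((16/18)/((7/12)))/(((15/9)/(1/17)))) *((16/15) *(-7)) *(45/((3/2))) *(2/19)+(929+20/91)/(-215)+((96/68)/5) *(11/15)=-10005257/1858675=-5.38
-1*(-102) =102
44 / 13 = 3.38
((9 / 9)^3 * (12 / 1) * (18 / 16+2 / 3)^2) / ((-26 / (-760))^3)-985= 6334653365 / 6591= 961106.56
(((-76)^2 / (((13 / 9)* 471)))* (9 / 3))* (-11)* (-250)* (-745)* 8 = -417451131.80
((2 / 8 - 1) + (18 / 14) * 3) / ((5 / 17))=1479 / 140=10.56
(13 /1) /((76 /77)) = 1001 /76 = 13.17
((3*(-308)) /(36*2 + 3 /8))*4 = -9856 /193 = -51.07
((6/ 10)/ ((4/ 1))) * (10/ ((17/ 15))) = 45/ 34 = 1.32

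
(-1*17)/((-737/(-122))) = -2074/737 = -2.81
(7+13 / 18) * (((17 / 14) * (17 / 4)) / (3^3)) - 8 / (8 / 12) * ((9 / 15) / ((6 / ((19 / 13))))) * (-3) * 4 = 39842603 / 1769040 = 22.52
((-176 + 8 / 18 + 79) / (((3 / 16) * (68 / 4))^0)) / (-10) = 869 / 90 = 9.66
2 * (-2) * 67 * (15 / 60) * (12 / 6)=-134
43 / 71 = 0.61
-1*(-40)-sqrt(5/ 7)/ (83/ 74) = 40-74*sqrt(35)/ 581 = 39.25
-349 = -349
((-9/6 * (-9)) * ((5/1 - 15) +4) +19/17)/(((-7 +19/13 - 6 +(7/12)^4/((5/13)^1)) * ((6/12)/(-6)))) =-21964400640/257485927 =-85.30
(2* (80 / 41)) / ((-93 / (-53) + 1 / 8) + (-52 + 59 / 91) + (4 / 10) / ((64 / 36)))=-15433600 / 194764719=-0.08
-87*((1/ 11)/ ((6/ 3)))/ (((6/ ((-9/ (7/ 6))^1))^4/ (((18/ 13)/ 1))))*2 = -10274526/ 343343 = -29.92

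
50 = 50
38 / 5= 7.60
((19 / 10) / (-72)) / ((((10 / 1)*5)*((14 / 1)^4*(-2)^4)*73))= -19 / 1615315968000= -0.00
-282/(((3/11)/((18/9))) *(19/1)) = -2068/19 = -108.84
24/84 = 2/7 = 0.29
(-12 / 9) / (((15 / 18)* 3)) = -8 / 15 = -0.53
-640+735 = 95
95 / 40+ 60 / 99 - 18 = -15.02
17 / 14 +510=7157 / 14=511.21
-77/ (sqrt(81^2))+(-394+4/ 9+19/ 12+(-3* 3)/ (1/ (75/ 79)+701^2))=-2345959654489/ 5970534948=-392.92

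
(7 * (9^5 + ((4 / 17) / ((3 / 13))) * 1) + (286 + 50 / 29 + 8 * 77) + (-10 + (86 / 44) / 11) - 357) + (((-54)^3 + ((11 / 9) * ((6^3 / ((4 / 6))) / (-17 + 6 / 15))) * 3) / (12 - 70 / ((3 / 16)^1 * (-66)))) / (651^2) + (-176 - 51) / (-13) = 3289319169246298157863 / 7947048973009146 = 413904.48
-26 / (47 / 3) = -78 / 47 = -1.66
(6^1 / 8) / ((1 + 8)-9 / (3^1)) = 1 / 8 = 0.12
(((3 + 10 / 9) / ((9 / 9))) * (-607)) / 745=-22459 / 6705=-3.35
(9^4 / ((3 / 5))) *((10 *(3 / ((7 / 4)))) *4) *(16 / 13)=83980800 / 91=922865.93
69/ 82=0.84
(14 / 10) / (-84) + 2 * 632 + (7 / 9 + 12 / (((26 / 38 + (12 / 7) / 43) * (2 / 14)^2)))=1548026597 / 745380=2076.83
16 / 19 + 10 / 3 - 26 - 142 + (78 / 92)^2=-163.11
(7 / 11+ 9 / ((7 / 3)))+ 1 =5.49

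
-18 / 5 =-3.60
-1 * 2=-2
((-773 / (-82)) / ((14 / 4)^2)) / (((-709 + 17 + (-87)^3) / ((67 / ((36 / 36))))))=-103582 / 1324322755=-0.00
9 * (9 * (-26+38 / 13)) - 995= -37235 / 13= -2864.23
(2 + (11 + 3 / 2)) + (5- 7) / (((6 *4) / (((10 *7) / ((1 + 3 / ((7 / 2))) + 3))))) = 2713 / 204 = 13.30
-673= -673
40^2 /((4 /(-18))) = -7200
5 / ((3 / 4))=20 / 3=6.67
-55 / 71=-0.77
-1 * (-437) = 437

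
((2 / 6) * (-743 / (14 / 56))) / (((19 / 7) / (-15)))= 104020 / 19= 5474.74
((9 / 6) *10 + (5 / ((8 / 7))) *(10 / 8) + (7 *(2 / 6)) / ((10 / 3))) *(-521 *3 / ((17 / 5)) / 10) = -5293881 / 5440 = -973.14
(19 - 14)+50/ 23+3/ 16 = 2709/ 368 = 7.36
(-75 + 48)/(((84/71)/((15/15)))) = -639/28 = -22.82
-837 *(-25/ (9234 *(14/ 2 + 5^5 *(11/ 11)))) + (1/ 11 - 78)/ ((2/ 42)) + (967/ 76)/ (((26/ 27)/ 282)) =2089.99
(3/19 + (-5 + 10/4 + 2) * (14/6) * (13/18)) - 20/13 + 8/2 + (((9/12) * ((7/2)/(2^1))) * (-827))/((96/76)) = -732013211/853632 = -857.53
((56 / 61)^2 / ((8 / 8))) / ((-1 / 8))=-25088 / 3721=-6.74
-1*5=-5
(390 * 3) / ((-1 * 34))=-585 / 17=-34.41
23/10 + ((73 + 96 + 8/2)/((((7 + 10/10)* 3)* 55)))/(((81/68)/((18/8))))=6053/2376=2.55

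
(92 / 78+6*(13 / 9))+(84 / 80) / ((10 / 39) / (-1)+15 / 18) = 7583 / 650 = 11.67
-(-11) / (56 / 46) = 253 / 28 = 9.04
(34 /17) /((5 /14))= 28 /5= 5.60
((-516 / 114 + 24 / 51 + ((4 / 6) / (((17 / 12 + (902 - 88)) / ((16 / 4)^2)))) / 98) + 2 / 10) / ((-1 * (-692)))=-31426581 / 5640426260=-0.01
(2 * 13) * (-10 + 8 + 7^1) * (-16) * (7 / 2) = -7280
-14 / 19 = -0.74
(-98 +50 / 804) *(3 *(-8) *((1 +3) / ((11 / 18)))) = 11338848 / 737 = 15385.14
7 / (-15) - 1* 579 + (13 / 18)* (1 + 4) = -51827 / 90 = -575.86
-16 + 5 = -11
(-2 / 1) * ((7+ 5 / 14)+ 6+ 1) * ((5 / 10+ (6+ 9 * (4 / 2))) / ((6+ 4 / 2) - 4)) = -1407 / 8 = -175.88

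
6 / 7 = 0.86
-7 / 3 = -2.33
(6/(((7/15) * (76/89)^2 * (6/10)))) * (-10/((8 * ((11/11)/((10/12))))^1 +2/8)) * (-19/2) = 14851875/52402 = 283.42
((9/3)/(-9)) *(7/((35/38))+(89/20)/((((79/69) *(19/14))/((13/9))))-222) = 1893631/27018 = 70.09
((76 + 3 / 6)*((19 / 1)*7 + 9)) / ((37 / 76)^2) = 62744688 / 1369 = 45832.50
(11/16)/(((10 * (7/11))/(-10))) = -121/112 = -1.08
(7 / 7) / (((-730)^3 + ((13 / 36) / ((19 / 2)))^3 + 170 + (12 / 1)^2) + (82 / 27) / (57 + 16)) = -2920123224 / 1135976659190468675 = -0.00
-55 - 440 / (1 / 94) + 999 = -40416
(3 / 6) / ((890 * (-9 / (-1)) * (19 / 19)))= 1 / 16020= 0.00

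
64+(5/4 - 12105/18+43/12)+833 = 688/3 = 229.33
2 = 2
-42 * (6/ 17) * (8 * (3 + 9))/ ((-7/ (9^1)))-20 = 30764/ 17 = 1809.65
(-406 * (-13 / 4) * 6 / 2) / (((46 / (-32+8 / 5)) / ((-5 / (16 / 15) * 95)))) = 214352775 / 184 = 1164960.73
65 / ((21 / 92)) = 5980 / 21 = 284.76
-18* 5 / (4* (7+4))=-45 / 22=-2.05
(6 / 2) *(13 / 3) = 13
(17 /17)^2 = 1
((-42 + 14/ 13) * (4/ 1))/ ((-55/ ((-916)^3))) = -1635528229888/ 715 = -2287452069.77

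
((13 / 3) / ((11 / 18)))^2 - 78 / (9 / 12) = -53.72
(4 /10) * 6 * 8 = 96 /5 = 19.20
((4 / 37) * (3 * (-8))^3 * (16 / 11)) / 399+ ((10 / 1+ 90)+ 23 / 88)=41058687 / 433048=94.81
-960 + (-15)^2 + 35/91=-9550/13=-734.62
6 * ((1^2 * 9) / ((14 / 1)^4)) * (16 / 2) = 27 / 2401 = 0.01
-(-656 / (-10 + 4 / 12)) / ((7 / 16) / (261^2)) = -73965312 / 7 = -10566473.14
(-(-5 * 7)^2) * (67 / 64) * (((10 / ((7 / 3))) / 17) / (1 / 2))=-175875 / 272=-646.60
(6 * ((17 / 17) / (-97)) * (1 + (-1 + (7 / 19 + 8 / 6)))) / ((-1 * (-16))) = -1 / 152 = -0.01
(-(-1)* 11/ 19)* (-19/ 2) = -11/ 2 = -5.50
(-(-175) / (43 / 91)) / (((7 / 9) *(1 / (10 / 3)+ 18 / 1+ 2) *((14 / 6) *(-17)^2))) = 87750 / 2522681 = 0.03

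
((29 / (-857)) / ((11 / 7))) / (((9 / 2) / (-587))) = 238322 / 84843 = 2.81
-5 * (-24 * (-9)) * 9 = -9720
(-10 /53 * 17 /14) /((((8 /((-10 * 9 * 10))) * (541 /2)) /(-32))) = -612000 /200711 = -3.05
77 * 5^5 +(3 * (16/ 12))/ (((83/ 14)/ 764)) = 20014659/ 83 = 241140.47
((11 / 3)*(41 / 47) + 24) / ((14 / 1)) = 1.94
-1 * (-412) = 412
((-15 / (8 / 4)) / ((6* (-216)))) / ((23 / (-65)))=-325 / 19872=-0.02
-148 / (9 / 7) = -1036 / 9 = -115.11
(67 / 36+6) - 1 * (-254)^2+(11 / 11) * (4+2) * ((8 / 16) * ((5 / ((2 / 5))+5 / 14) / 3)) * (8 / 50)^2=-2031996007 / 31500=-64507.81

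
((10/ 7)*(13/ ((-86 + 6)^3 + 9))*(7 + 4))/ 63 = -1430/ 225788031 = -0.00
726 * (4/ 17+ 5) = 64614/ 17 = 3800.82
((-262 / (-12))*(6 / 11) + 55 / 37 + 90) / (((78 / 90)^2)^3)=479340281250 / 1964511263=244.00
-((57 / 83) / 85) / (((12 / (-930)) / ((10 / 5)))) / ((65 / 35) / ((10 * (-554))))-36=-69184608 / 18343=-3771.72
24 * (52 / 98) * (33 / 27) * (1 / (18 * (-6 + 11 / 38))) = -43472 / 287091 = -0.15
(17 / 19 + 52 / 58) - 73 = -39236 / 551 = -71.21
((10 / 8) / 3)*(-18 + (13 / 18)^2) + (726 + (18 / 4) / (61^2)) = 718.72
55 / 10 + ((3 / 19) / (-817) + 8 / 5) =1102103 / 155230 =7.10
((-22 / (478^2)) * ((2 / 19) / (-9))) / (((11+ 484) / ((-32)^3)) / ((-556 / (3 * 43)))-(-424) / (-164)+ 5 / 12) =-746979328 / 1436166167840313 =-0.00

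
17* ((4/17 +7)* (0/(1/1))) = 0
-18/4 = -9/2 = -4.50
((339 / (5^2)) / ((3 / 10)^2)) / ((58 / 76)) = 17176 / 87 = 197.43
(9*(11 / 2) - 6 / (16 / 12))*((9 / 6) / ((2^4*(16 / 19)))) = 2565 / 512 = 5.01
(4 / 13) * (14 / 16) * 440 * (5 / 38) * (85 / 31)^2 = 27816250 / 237367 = 117.19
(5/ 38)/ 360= 1/ 2736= 0.00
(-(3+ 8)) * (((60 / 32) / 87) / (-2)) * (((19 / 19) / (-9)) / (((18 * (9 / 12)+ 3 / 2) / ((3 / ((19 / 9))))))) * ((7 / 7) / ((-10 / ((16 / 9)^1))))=11 / 49590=0.00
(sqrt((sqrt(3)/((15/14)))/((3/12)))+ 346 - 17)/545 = 2*3^(3/4)*sqrt(70)/8175+ 329/545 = 0.61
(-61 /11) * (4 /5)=-244 /55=-4.44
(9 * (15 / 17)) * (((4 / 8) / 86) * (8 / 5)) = 54 / 731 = 0.07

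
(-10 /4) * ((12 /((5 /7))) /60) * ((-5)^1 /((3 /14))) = 49 /3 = 16.33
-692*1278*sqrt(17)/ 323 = -884376*sqrt(17)/ 323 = -11289.09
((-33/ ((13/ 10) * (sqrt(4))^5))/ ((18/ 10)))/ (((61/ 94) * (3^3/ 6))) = -12925/ 85644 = -0.15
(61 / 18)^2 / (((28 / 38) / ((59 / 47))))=4171241 / 213192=19.57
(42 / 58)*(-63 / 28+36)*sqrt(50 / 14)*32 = 16200*sqrt(7) / 29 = 1477.97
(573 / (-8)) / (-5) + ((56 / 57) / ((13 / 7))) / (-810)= 6878093 / 480168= 14.32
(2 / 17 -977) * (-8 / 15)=132856 / 255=521.00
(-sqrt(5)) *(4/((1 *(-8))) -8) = 17 *sqrt(5)/2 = 19.01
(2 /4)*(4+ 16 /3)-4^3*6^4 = -248818 /3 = -82939.33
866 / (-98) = -433 / 49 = -8.84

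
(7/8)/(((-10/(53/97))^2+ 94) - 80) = 19663/7841808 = 0.00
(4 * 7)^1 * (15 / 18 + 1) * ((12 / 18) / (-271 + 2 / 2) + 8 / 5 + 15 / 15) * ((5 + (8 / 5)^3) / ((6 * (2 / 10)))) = 1010.72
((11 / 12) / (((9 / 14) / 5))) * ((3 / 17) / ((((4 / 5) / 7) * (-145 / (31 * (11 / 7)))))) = -131285 / 35496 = -3.70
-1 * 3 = -3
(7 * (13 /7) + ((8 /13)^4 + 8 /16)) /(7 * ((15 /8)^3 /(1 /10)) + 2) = 99755392 /3388391357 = 0.03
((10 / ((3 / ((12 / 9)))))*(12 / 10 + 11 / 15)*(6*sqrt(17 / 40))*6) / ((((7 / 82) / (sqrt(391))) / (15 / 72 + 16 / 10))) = 1253206*sqrt(230) / 225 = 84470.27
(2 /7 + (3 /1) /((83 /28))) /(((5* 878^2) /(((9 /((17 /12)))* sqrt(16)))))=81432 /9517526585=0.00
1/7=0.14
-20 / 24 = -5 / 6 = -0.83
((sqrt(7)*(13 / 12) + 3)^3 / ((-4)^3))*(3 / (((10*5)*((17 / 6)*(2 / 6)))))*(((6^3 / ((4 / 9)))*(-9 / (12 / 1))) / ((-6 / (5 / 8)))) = -124659 / 32768 - 16019289*sqrt(7) / 11141120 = -7.61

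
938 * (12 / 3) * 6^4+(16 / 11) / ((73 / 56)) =3904662272 / 803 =4862593.12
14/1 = 14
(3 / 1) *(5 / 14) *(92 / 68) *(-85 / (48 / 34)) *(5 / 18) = -48875 / 2016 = -24.24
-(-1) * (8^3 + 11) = 523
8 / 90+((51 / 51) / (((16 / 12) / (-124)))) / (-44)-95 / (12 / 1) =-5657 / 990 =-5.71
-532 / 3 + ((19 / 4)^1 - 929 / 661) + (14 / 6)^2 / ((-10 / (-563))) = 15768829 / 118980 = 132.53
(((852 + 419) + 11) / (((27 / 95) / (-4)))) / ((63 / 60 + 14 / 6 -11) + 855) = -9743200 / 457587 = -21.29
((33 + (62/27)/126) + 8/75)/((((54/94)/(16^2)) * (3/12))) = 67794833408/1148175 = 59045.73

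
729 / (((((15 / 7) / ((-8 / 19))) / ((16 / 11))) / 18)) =-3919104 / 1045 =-3750.34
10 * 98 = 980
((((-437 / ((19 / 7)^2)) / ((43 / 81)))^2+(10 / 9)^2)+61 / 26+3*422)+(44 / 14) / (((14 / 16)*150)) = 23684992763946539 / 1722021496650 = 13754.18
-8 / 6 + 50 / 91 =-214 / 273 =-0.78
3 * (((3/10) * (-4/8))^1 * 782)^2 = 4127787/100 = 41277.87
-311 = -311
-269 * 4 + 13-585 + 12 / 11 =-18116 / 11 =-1646.91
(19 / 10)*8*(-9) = -684 / 5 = -136.80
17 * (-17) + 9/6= -575/2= -287.50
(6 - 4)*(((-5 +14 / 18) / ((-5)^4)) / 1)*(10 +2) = -304 / 1875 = -0.16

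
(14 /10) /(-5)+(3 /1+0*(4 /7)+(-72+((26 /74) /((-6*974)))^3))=-17509900639370952589 /252741060037108800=-69.28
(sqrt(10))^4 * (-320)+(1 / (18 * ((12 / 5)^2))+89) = -82713287 / 2592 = -31910.99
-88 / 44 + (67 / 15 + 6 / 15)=2.87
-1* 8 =-8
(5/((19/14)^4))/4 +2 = 308662/130321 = 2.37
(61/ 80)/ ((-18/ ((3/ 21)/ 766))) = -61/ 7721280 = -0.00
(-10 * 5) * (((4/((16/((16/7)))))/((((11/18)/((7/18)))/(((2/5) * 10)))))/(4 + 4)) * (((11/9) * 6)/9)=-200/27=-7.41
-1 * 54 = -54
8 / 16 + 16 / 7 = 39 / 14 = 2.79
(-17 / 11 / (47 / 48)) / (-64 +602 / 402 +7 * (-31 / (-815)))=33418260 / 1317733219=0.03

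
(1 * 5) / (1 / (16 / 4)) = 20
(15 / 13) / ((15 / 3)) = 3 / 13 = 0.23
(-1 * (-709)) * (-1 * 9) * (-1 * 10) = 63810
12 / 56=3 / 14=0.21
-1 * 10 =-10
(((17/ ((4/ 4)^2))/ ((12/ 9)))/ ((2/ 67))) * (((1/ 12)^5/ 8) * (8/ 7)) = 1139/ 4644864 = 0.00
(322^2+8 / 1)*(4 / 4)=103692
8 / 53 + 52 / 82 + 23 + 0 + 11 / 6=334013 / 13038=25.62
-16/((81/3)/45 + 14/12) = -480/53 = -9.06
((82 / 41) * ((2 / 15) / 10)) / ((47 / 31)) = 62 / 3525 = 0.02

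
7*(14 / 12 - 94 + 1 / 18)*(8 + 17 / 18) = -941045 / 162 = -5808.92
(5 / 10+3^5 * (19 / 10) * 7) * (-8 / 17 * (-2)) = 258592 / 85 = 3042.26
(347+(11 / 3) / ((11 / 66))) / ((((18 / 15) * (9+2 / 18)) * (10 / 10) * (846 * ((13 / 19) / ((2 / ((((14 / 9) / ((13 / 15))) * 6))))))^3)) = 6859 / 6153630739200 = 0.00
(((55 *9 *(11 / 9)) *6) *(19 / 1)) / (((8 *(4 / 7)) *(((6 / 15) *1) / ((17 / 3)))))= 6839525 / 32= 213735.16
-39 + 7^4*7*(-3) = -50460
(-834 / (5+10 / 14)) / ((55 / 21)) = -61299 / 1100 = -55.73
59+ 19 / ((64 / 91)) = 5505 / 64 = 86.02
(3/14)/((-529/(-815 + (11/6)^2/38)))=159257/482448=0.33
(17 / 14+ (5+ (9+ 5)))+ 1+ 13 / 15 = 4637 / 210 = 22.08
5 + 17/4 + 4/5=201/20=10.05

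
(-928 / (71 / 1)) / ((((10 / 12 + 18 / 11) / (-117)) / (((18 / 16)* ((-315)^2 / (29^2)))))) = 27583756200 / 335617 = 82188.20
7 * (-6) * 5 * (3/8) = -315/4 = -78.75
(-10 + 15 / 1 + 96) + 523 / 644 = 65567 / 644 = 101.81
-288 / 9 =-32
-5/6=-0.83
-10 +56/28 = -8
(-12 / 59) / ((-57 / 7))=28 / 1121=0.02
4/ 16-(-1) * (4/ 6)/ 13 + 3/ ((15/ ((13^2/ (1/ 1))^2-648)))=4354663/ 780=5582.90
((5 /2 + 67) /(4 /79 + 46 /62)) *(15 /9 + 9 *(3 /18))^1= 6467809 /23292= 277.68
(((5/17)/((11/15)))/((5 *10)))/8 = 3/2992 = 0.00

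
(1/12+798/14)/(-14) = -4.08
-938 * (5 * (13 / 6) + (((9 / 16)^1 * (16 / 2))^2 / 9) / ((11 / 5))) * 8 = -2935940 / 33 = -88967.88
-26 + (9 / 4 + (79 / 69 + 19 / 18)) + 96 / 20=-16.75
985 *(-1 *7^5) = -16554895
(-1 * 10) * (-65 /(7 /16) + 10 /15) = 31060 /21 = 1479.05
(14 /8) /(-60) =-7 /240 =-0.03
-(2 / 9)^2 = -4 / 81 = -0.05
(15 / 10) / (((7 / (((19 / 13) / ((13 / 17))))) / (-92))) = -37.68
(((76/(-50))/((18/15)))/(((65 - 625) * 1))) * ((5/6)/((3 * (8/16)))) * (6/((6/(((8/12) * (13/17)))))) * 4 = 247/96390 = 0.00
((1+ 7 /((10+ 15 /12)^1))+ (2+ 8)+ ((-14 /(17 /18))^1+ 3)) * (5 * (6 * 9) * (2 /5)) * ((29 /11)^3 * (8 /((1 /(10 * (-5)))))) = 327788160 /2057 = 159352.53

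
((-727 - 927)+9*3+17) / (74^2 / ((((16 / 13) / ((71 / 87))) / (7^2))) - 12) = -560280 / 61911587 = -0.01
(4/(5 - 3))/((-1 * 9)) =-0.22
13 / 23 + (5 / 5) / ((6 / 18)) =3.57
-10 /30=-1 /3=-0.33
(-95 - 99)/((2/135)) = -13095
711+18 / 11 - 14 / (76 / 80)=145861 / 209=697.90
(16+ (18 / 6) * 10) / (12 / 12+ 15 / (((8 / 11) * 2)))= 736 / 181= 4.07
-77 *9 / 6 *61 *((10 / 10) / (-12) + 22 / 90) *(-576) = 3269112 / 5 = 653822.40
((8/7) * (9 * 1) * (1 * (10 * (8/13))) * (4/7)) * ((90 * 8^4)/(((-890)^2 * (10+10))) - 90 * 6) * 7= -70389762048/514865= -136714.99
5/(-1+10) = 5/9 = 0.56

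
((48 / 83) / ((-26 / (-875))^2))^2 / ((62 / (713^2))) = 692121076171875000 / 196756729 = 3517648822.94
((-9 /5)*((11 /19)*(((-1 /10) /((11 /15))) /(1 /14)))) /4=189 /380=0.50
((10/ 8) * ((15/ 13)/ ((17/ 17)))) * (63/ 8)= 4725/ 416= 11.36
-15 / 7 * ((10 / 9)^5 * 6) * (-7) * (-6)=-2000000 / 2187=-914.49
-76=-76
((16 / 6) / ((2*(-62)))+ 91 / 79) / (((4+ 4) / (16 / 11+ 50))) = 213665 / 29388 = 7.27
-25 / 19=-1.32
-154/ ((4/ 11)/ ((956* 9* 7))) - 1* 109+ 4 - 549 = -25507212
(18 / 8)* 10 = 22.50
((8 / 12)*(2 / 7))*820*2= 6560 / 21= 312.38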